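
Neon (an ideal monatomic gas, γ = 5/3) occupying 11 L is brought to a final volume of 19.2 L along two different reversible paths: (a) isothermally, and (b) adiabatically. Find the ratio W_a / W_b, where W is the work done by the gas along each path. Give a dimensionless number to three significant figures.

W_a / W_b ≈ 1.20

Path (a) isothermal: W = P₁V₁ ln(V₂/V₁) → W_a/(P₁V₁) = 0.557.
Path (b) adiabatic: W = P₁V₁(1 − (V₁/V₂)^(γ−1))/(γ−1) → W_b/(P₁V₁) = 0.4653.
W_a / W_b = 0.557 / 0.4653 = 1.197.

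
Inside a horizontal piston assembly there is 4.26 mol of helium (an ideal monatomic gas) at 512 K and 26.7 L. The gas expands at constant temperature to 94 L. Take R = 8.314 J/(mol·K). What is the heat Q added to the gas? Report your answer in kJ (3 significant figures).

Isothermal ⇒ ΔU = 0, so Q = W = nRT ln(V₂/V₁).
Q = (4.26)(8.314)(512) ln(94/26.7) = 18134 × 1.259 = 22824 J.

Q ≈ 22.8 kJ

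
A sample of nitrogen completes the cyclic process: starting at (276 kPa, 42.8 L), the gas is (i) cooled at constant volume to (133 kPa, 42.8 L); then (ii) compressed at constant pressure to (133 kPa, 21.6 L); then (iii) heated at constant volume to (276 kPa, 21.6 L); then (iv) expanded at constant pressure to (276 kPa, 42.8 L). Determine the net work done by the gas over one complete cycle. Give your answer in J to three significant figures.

Constant-volume legs do no work.
W(ii) = (133)(21.6 − 42.8) = -2820 J; W(iv) = (276)(42.8 − 21.6) = 5851 J.
W_net = -2820 + 5851 = 3032 J (the clockwise enclosed area).

W_net ≈ 3030 J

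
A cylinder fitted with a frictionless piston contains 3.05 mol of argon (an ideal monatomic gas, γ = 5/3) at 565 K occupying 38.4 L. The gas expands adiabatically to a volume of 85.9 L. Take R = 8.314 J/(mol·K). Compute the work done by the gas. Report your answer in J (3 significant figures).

Adiabatic: TV^(γ−1) = const with γ = 5/3.
T₂ = T₁ (V₁/V₂)^(γ−1) = 565 × (38.4/85.9)^0.667 = 565 × 0.5846 = 330.3 K.
W_by = nCᵥ(T₁ − T₂) = (3.05)(12.47)(565 − 330.3) = 8926 J.

W ≈ 8930 J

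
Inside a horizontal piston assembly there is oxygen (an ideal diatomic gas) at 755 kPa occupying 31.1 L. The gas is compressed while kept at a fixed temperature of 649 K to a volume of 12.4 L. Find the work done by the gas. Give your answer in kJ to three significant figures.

Isothermal: W = nRT ln(V₂/V₁) = P₁V₁ ln(V₂/V₁).
P₁V₁ = (755 kPa)(31.1 L) = 23480 J.
W = 23480 × ln(12.4/31.1) = 23480 × -0.9195
W_by_gas = -21591 J.

W ≈ -21.6 kJ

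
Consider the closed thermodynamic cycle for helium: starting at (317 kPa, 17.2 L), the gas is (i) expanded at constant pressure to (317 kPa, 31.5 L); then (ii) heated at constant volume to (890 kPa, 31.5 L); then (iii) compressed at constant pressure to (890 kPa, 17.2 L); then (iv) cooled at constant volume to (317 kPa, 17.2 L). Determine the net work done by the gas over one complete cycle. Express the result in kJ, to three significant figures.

Constant-volume legs do no work.
W(i) = (317)(31.5 − 17.2) = 4533 J; W(iii) = (890)(17.2 − 31.5) = -12727 J.
W_net = 4533 − 12727 = -8194 J (the counter-clockwise enclosed area).

W_net ≈ -8.19 kJ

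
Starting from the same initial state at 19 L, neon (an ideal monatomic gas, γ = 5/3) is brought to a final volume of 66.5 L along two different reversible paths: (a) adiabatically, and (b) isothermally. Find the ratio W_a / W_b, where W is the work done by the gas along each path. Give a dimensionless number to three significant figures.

Path (a) adiabatic: W = P₁V₁(1 − (V₁/V₂)^(γ−1))/(γ−1) → W_a/(P₁V₁) = 0.8493.
Path (b) isothermal: W = P₁V₁ ln(V₂/V₁) → W_b/(P₁V₁) = 1.253.
W_a / W_b = 0.8493 / 1.253 = 0.6779.

W_a / W_b ≈ 0.678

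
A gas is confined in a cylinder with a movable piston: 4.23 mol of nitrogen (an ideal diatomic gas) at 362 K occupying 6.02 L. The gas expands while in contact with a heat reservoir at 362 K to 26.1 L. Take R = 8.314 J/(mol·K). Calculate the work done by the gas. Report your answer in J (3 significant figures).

W ≈ 18700 J

Isothermal: W = nRT ln(V₂/V₁).
W = (4.23)(8.314)(362) × ln(26.1/6.02)
  = 12731 × 1.467
W_by_gas = 18674 J.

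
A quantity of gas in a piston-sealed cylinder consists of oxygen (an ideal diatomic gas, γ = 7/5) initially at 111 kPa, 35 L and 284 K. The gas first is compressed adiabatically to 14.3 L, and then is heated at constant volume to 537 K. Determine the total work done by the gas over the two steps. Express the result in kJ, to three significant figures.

Step 1 (adiabatic): W = (P₁V₁ − P₂V₂)/(γ−1) = (3885 − 5558)/0.4 = -4181 J.
Step 2 (isochoric): W = 0 (constant volume).
W_total = -4181 + 0 = -4181 J.

W_total ≈ -4.18 kJ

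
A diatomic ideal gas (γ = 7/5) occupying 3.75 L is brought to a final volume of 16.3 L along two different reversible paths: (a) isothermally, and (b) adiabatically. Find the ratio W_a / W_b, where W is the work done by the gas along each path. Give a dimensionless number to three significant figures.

Path (a) isothermal: W = P₁V₁ ln(V₂/V₁) → W_a/(P₁V₁) = 1.469.
Path (b) adiabatic: W = P₁V₁(1 − (V₁/V₂)^(γ−1))/(γ−1) → W_b/(P₁V₁) = 1.111.
W_a / W_b = 1.469 / 1.111 = 1.323.

W_a / W_b ≈ 1.32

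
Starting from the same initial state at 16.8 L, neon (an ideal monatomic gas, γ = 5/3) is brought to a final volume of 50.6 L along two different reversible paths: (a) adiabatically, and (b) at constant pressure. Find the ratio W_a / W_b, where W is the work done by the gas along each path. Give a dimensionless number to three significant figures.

Path (a) adiabatic: W = P₁V₁(1 − (V₁/V₂)^(γ−1))/(γ−1) → W_a/(P₁V₁) = 0.7808.
Path (b) isobaric: W = P₁(V₂ − V₁) → W_b/(P₁V₁) = 2.012.
W_a / W_b = 0.7808 / 2.012 = 0.3881.

W_a / W_b ≈ 0.388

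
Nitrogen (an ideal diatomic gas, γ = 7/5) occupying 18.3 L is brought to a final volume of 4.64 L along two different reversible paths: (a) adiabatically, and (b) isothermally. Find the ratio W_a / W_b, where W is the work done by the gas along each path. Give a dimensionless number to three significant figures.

Path (a) adiabatic: W = P₁V₁(1 − (V₁/V₂)^(γ−1))/(γ−1) → W_a/(P₁V₁) = -1.828.
Path (b) isothermal: W = P₁V₁ ln(V₂/V₁) → W_b/(P₁V₁) = -1.372.
W_a / W_b = -1.828 / -1.372 = 1.332.

W_a / W_b ≈ 1.33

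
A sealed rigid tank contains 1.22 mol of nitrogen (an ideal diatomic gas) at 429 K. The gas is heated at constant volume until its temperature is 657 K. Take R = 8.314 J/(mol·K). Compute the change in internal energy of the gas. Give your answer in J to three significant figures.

Constant volume ⇒ W = 0, so Q = ΔU = nCᵥΔT with Cᵥ = 5R/2 = 20.79 J/(mol·K).
ΔU = (1.22)(20.79)(657 − 429) = 5782 J.

ΔU ≈ 5780 J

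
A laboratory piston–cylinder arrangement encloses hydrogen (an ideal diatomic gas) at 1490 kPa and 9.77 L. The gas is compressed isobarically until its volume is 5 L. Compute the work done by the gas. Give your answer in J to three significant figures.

Isobaric: W = P ΔV.
W = (1490 kPa)(5 − 9.77 L) = (1490)(-4.77) = -7107 J.

W ≈ -7110 J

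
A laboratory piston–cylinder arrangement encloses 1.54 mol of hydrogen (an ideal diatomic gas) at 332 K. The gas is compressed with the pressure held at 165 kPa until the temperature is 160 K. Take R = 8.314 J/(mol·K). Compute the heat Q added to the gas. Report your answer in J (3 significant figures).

Isobaric: W = nRΔT = (1.54)(8.314)(-172) = -2202 J.
ΔU = nCᵥΔT with Cᵥ = 5R/2: ΔU = (1.54)(20.79)(-172) = -5506 J.
Q = ΔU + W = -5506 − 2202 = -7708 J.

Q ≈ -7710 J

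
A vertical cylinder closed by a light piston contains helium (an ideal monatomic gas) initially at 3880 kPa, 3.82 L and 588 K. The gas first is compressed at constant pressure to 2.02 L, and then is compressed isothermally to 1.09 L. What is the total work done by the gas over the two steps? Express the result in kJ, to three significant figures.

Step 1 (isobaric): W = PΔV = (3880 kPa)(2.02 − 3.82 L) = -6984 J.
After step 1: P = 3880 kPa, V = 2.02 L, T = 310.9 K.
Step 2 (isothermal): W = P₁V₁ ln(V₂/V₁) = (7838) ln(1.09/2.02) = -4835 J.
W_total = -6984 − 4835 = -11819 J.

W_total ≈ -11.8 kJ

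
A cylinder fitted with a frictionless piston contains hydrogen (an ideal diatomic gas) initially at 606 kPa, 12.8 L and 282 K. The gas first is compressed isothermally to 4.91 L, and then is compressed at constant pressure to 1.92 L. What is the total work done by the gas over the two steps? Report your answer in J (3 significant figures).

Step 1 (isothermal): W = P₁V₁ ln(V₂/V₁) = (7757) ln(4.91/12.8) = -7432 J.
After step 1: P = 1580 kPa, V = 4.91 L, T = 282 K.
Step 2 (isobaric): W = PΔV = (1580 kPa)(1.92 − 4.91 L) = -4724 J.
W_total = -7432 − 4724 = -12156 J.

W_total ≈ -12200 J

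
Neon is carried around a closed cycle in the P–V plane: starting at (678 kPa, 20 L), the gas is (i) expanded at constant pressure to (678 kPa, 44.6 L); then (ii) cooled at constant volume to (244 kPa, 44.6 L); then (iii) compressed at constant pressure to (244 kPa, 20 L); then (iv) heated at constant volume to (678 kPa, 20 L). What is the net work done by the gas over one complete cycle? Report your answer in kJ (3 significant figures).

Constant-volume legs do no work.
W(i) = (678)(44.6 − 20) = 16679 J; W(iii) = (244)(20 − 44.6) = -6002 J.
W_net = 16679 − 6002 = 10676 J (the clockwise enclosed area).

W_net ≈ 10.7 kJ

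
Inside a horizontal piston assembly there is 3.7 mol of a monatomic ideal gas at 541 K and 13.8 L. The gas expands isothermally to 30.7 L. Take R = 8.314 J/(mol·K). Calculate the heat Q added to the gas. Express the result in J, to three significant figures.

Q ≈ 13300 J

Isothermal ⇒ ΔU = 0, so Q = W = nRT ln(V₂/V₁).
Q = (3.7)(8.314)(541) ln(30.7/13.8) = 16642 × 0.7996 = 13307 J.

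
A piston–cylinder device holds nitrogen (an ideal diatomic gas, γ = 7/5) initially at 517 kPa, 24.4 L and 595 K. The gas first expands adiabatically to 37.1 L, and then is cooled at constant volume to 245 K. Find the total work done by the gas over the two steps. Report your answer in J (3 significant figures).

W_total ≈ 4870 J

Step 1 (adiabatic): W = (P₁V₁ − P₂V₂)/(γ−1) = (12615 − 10668)/0.4 = 4867 J.
Step 2 (isochoric): W = 0 (constant volume).
W_total = 4867 + 0 = 4867 J.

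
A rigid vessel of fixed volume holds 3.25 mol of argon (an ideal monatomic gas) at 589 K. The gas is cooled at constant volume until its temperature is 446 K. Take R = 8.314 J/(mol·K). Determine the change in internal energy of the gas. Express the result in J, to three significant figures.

ΔU ≈ -5800 J

Constant volume ⇒ W = 0, so Q = ΔU = nCᵥΔT with Cᵥ = 3R/2 = 12.47 J/(mol·K).
ΔU = (3.25)(12.47)(446 − 589) = -5796 J.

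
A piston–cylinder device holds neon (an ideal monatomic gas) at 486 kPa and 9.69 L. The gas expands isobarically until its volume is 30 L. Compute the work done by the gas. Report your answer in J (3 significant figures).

W ≈ 9870 J

Isobaric: W = P ΔV.
W = (486 kPa)(30 − 9.69 L) = (486)(20.31) = 9871 J.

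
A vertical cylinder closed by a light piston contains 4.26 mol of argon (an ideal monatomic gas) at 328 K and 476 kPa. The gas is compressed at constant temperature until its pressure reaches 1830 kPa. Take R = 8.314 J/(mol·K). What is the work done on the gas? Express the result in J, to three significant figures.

W ≈ 15600 J

Isothermal process: W = nRT ln(V₂/V₁) = nRT ln(P₁/P₂).
W = (4.26)(8.314)(328) × ln(476/1830)
  = 11617 × ln(0.2601) = 11617 × -1.347
W_by_gas = -15644 J; work on gas = −W_by = 15644 J.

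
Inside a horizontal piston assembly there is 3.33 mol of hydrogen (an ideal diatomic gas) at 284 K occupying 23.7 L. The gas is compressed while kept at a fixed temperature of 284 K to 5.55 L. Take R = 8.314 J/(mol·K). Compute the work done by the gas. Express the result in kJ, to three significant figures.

Isothermal: W = nRT ln(V₂/V₁).
W = (3.33)(8.314)(284) × ln(5.55/23.7)
  = 7863 × -1.452
W_by_gas = -11414 J.

W ≈ -11.4 kJ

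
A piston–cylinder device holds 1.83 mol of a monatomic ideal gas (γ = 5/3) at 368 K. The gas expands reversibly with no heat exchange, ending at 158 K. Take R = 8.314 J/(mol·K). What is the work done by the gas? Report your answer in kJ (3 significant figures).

Adiabatic ⇒ Q = 0, so W_by = −ΔU = nCᵥ(T₁ − T₂).
Cᵥ = 3R/2 = 12.47 J/(mol·K).
W = (1.83)(12.47)(368 − 158) = 4793 J.

W ≈ 4.79 kJ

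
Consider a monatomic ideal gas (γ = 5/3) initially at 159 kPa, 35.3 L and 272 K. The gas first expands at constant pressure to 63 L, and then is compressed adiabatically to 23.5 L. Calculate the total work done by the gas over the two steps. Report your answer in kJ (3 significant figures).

W_total ≈ -9.57 kJ

Step 1 (isobaric): W = PΔV = (159 kPa)(63 − 35.3 L) = 4404 J.
After step 1: P = 159 kPa, V = 63 L, T = 485.4 K.
Step 2 (adiabatic): W = (P₁V₁ − P₂V₂)/(γ−1) = (10017 − 19331)/0.667 = -13971 J.
W_total = 4404 − 13971 = -9567 J.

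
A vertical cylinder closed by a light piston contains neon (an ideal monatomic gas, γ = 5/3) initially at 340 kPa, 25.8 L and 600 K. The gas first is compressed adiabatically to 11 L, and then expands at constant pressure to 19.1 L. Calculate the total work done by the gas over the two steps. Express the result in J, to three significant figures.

W_total ≈ 1330 J

Step 1 (adiabatic): W = (P₁V₁ − P₂V₂)/(γ−1) = (8772 − 15485)/0.667 = -10070 J.
After step 1: P = 1408 kPa, V = 11 L, T = 1059 K.
Step 2 (isobaric): W = PΔV = (1408 kPa)(19.1 − 11 L) = 11403 J.
W_total = -10070 + 11403 = 1333 J.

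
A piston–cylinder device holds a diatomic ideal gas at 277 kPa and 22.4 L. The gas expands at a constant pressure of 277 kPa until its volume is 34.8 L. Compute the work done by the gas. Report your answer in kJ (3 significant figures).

Isobaric: W = P ΔV.
W = (277 kPa)(34.8 − 22.4 L) = (277)(12.4) = 3435 J.

W ≈ 3.43 kJ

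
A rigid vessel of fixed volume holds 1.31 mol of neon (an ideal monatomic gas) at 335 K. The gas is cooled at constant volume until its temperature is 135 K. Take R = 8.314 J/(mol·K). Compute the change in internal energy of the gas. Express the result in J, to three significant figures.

ΔU ≈ -3270 J

Constant volume ⇒ W = 0, so Q = ΔU = nCᵥΔT with Cᵥ = 3R/2 = 12.47 J/(mol·K).
ΔU = (1.31)(12.47)(135 − 335) = -3267 J.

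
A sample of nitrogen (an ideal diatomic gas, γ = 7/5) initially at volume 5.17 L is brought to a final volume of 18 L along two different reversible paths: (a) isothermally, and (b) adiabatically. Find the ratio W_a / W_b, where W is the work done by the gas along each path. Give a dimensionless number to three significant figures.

Path (a) isothermal: W = P₁V₁ ln(V₂/V₁) → W_a/(P₁V₁) = 1.247.
Path (b) adiabatic: W = P₁V₁(1 − (V₁/V₂)^(γ−1))/(γ−1) → W_b/(P₁V₁) = 0.9822.
W_a / W_b = 1.247 / 0.9822 = 1.27.

W_a / W_b ≈ 1.27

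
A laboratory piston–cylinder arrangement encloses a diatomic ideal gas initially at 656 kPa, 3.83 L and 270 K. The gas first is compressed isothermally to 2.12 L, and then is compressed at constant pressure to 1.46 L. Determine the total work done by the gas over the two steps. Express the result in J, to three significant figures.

Step 1 (isothermal): W = P₁V₁ ln(V₂/V₁) = (2512) ln(2.12/3.83) = -1486 J.
After step 1: P = 1185 kPa, V = 2.12 L, T = 270 K.
Step 2 (isobaric): W = PΔV = (1185 kPa)(1.46 − 2.12 L) = -782.2 J.
W_total = -1486 − 782.2 = -2268 J.

W_total ≈ -2270 J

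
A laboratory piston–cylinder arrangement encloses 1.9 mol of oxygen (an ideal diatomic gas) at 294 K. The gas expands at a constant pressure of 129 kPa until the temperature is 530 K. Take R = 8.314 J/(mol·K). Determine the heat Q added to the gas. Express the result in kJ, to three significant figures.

Isobaric: W = nRΔT = (1.9)(8.314)(236) = 3728 J.
ΔU = nCᵥΔT with Cᵥ = 5R/2: ΔU = (1.9)(20.79)(236) = 9320 J.
Q = ΔU + W = 9320 + 3728 = 13048 J.

Q ≈ 13.0 kJ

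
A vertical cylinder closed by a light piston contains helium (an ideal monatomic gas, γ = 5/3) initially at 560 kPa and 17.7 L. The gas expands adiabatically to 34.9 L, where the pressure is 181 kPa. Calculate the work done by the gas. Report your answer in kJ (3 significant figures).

W ≈ 5.39 kJ

Adiabatic: W = (P₁V₁ − P₂V₂)/(γ − 1) with γ = 5/3.
P₁V₁ = 9912 J, P₂V₂ = 6317 J.
W = (9912 − 6317) / 0.6667 = 5393 J.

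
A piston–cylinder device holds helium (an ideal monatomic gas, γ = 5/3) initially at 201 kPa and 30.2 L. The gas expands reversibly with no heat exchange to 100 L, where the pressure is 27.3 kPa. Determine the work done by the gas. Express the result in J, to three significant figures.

Adiabatic: W = (P₁V₁ − P₂V₂)/(γ − 1) with γ = 5/3.
P₁V₁ = 6070 J, P₂V₂ = 2730 J.
W = (6070 − 2730) / 0.6667 = 5010 J.

W ≈ 5010 J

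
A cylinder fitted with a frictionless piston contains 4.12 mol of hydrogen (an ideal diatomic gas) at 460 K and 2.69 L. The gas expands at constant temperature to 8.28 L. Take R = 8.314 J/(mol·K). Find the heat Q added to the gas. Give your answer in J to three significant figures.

Q ≈ 17700 J

Isothermal ⇒ ΔU = 0, so Q = W = nRT ln(V₂/V₁).
Q = (4.12)(8.314)(460) ln(8.28/2.69) = 15757 × 1.124 = 17715 J.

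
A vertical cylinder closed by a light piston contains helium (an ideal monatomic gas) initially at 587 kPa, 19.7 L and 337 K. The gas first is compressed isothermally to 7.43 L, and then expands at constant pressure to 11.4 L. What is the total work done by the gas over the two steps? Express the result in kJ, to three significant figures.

Step 1 (isothermal): W = P₁V₁ ln(V₂/V₁) = (11564) ln(7.43/19.7) = -11276 J.
After step 1: P = 1556 kPa, V = 7.43 L, T = 337 K.
Step 2 (isobaric): W = PΔV = (1556 kPa)(11.4 − 7.43 L) = 6179 J.
W_total = -11276 + 6179 = -5097 J.

W_total ≈ -5.10 kJ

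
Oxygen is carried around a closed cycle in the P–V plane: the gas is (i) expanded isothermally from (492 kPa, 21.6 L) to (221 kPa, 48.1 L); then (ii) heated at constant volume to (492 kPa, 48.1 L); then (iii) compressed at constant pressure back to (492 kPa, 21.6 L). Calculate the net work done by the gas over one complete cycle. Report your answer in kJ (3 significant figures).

Leg (i): W = PᵢVᵢ ln(V_f/Vᵢ) = (10627) ln(48.1/21.6) = 8508 J.
Leg (ii): W = 0.
Leg (iii): W = PΔV = (492)(21.6 − 48.1) = -13038 J.
W_net = 8508 − 13038 = -4530 J.

W_net ≈ -4.53 kJ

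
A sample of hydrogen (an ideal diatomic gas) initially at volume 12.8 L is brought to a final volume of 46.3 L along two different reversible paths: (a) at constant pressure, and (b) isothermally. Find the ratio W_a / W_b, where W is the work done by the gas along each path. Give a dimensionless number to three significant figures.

W_a / W_b ≈ 2.04

Path (a) isobaric: W = P₁(V₂ − V₁) → W_a/(P₁V₁) = 2.617.
Path (b) isothermal: W = P₁V₁ ln(V₂/V₁) → W_b/(P₁V₁) = 1.286.
W_a / W_b = 2.617 / 1.286 = 2.036.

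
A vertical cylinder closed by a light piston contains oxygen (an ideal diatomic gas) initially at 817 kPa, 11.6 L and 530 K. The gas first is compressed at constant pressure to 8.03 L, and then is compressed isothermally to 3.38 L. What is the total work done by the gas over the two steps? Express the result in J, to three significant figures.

W_total ≈ -8590 J

Step 1 (isobaric): W = PΔV = (817 kPa)(8.03 − 11.6 L) = -2917 J.
After step 1: P = 817 kPa, V = 8.03 L, T = 366.9 K.
Step 2 (isothermal): W = P₁V₁ ln(V₂/V₁) = (6561) ln(3.38/8.03) = -5677 J.
W_total = -2917 − 5677 = -8594 J.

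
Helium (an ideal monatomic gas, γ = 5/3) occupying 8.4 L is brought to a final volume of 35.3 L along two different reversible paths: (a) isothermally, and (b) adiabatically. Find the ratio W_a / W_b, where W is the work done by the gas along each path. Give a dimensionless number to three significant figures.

W_a / W_b ≈ 1.55

Path (a) isothermal: W = P₁V₁ ln(V₂/V₁) → W_a/(P₁V₁) = 1.436.
Path (b) adiabatic: W = P₁V₁(1 − (V₁/V₂)^(γ−1))/(γ−1) → W_b/(P₁V₁) = 0.924.
W_a / W_b = 1.436 / 0.924 = 1.554.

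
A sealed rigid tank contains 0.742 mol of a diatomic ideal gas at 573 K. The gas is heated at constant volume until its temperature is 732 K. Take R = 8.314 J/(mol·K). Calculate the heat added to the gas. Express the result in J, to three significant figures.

Q ≈ 2450 J

Constant volume ⇒ W = 0, so Q = ΔU = nCᵥΔT with Cᵥ = 5R/2 = 20.79 J/(mol·K).
ΔU = (0.742)(20.79)(732 − 573) = 2452 J.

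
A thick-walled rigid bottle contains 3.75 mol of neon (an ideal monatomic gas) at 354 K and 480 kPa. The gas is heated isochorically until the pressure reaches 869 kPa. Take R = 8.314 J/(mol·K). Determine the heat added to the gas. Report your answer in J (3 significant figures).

Constant volume ⇒ W = 0, so Q = ΔU = nCᵥΔT with Cᵥ = 3R/2 = 12.47 J/(mol·K).
At constant V, T₂/T₁ = P₂/P₁ ⇒ ΔT = T₁(P₂/P₁ − 1) = 354·(869/480 − 1) = 286.9 K.
ΔU = (3.75)(12.47)(286.9) = 13417 J.

Q ≈ 13400 J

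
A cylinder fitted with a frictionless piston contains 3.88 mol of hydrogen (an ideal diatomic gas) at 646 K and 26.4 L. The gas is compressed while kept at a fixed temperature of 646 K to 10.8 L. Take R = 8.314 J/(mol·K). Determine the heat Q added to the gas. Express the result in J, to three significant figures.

Isothermal ⇒ ΔU = 0, so Q = W = nRT ln(V₂/V₁).
Q = (3.88)(8.314)(646) ln(10.8/26.4) = 20839 × -0.8938 = -18626 J.

Q ≈ -18600 J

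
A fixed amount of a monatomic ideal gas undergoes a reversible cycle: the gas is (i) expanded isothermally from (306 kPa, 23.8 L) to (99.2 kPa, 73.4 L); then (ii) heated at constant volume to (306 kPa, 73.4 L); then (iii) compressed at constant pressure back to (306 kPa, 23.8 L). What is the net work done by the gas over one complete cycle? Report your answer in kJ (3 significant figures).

Leg (i): W = PᵢVᵢ ln(V_f/Vᵢ) = (7283) ln(73.4/23.8) = 8202 J.
Leg (ii): W = 0.
Leg (iii): W = PΔV = (306)(23.8 − 73.4) = -15178 J.
W_net = 8202 − 15178 = -6975 J.

W_net ≈ -6.98 kJ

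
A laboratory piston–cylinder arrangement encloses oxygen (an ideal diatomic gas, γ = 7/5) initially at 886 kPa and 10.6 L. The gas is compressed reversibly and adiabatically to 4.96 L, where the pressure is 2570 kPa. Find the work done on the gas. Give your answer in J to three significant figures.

W ≈ 8390 J

Adiabatic: W = (P₁V₁ − P₂V₂)/(γ − 1) with γ = 7/5.
P₁V₁ = 9392 J, P₂V₂ = 12747 J.
W = (9392 − 12747) / 0.4 = -8389 J.
Work on gas = −W_by = 8389 J.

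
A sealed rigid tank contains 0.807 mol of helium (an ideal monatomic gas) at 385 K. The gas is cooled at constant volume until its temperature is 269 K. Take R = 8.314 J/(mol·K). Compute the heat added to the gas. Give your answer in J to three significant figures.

Q ≈ -1170 J

Constant volume ⇒ W = 0, so Q = ΔU = nCᵥΔT with Cᵥ = 3R/2 = 12.47 J/(mol·K).
ΔU = (0.807)(12.47)(269 − 385) = -1167 J.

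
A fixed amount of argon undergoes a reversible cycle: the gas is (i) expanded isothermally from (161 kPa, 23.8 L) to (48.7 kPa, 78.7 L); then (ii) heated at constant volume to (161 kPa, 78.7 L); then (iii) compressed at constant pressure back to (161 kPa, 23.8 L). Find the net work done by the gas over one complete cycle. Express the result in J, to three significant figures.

W_net ≈ -4260 J

Leg (i): W = PᵢVᵢ ln(V_f/Vᵢ) = (3832) ln(78.7/23.8) = 4583 J.
Leg (ii): W = 0.
Leg (iii): W = PΔV = (161)(23.8 − 78.7) = -8839 J.
W_net = 4583 − 8839 = -4256 J.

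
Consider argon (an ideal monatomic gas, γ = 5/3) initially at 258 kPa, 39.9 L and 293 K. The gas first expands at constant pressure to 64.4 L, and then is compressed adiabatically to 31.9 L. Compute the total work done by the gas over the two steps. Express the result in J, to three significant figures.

Step 1 (isobaric): W = PΔV = (258 kPa)(64.4 − 39.9 L) = 6321 J.
After step 1: P = 258 kPa, V = 64.4 L, T = 472.9 K.
Step 2 (adiabatic): W = (P₁V₁ − P₂V₂)/(γ−1) = (16615 − 26540)/0.667 = -14887 J.
W_total = 6321 − 14887 = -8566 J.

W_total ≈ -8570 J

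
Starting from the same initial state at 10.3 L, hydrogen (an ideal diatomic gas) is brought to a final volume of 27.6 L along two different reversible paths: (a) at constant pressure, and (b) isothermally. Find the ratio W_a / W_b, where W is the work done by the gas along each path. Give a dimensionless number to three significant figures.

W_a / W_b ≈ 1.70

Path (a) isobaric: W = P₁(V₂ − V₁) → W_a/(P₁V₁) = 1.68.
Path (b) isothermal: W = P₁V₁ ln(V₂/V₁) → W_b/(P₁V₁) = 0.9857.
W_a / W_b = 1.68 / 0.9857 = 1.704.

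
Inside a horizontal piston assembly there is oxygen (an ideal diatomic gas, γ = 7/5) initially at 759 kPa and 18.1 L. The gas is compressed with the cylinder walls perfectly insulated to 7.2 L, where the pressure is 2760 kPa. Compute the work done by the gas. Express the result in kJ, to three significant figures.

Adiabatic: W = (P₁V₁ − P₂V₂)/(γ − 1) with γ = 7/5.
P₁V₁ = 13738 J, P₂V₂ = 19872 J.
W = (13738 − 19872) / 0.4 = -15335 J.

W ≈ -15.3 kJ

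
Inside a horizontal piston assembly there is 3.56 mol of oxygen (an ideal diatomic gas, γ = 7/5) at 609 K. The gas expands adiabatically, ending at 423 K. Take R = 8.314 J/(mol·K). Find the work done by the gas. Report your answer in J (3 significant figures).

Adiabatic ⇒ Q = 0, so W_by = −ΔU = nCᵥ(T₁ − T₂).
Cᵥ = 5R/2 = 20.79 J/(mol·K).
W = (3.56)(20.79)(609 − 423) = 13763 J.

W ≈ 13800 J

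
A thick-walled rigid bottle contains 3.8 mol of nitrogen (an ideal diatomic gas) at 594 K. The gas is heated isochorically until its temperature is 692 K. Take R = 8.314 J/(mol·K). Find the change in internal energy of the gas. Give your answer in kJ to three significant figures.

Constant volume ⇒ W = 0, so Q = ΔU = nCᵥΔT with Cᵥ = 5R/2 = 20.79 J/(mol·K).
ΔU = (3.8)(20.79)(692 − 594) = 7740 J.

ΔU ≈ 7.74 kJ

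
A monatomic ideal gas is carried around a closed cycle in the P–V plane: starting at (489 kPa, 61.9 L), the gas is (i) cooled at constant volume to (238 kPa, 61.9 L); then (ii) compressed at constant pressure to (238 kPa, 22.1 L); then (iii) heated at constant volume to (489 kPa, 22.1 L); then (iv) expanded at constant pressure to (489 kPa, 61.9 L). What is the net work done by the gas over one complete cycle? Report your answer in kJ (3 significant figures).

W_net ≈ 9.99 kJ

Constant-volume legs do no work.
W(ii) = (238)(22.1 − 61.9) = -9472 J; W(iv) = (489)(61.9 − 22.1) = 19462 J.
W_net = -9472 + 19462 = 9990 J (the clockwise enclosed area).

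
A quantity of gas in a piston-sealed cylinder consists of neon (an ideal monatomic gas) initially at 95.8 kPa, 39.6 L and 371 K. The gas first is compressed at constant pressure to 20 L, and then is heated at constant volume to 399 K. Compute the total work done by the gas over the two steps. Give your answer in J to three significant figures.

Step 1 (isobaric): W = PΔV = (95.8 kPa)(20 − 39.6 L) = -1878 J.
Step 2 (isochoric): W = 0 (constant volume).
W_total = -1878 + 0 = -1878 J.

W_total ≈ -1880 J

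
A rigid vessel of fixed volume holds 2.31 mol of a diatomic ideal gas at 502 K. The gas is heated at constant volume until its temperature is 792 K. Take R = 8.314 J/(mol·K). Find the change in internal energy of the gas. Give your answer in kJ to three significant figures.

ΔU ≈ 13.9 kJ

Constant volume ⇒ W = 0, so Q = ΔU = nCᵥΔT with Cᵥ = 5R/2 = 20.79 J/(mol·K).
ΔU = (2.31)(20.79)(792 − 502) = 13924 J.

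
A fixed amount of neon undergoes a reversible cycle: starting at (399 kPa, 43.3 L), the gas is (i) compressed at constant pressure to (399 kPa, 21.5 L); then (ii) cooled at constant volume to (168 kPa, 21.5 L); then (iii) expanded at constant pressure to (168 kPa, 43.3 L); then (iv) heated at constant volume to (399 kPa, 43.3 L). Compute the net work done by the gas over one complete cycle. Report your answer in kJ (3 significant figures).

W_net ≈ -5.04 kJ

Constant-volume legs do no work.
W(i) = (399)(21.5 − 43.3) = -8698 J; W(iii) = (168)(43.3 − 21.5) = 3662 J.
W_net = -8698 + 3662 = -5036 J (the counter-clockwise enclosed area).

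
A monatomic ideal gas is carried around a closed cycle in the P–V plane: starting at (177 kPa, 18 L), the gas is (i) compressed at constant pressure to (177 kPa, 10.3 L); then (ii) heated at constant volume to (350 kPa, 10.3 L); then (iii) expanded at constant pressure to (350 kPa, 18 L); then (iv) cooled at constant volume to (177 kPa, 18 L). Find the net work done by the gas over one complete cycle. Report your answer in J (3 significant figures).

W_net ≈ 1330 J

Constant-volume legs do no work.
W(i) = (177)(10.3 − 18) = -1363 J; W(iii) = (350)(18 − 10.3) = 2695 J.
W_net = -1363 + 2695 = 1332 J (the clockwise enclosed area).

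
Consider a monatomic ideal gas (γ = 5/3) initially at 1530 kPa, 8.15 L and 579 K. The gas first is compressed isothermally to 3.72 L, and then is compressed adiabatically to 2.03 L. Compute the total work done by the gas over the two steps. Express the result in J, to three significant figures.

W_total ≈ -19100 J

Step 1 (isothermal): W = P₁V₁ ln(V₂/V₁) = (12470) ln(3.72/8.15) = -9780 J.
After step 1: P = 3352 kPa, V = 3.72 L, T = 579 K.
Step 2 (adiabatic): W = (P₁V₁ − P₂V₂)/(γ−1) = (12470 − 18673)/0.667 = -9305 J.
W_total = -9780 − 9305 = -19085 J.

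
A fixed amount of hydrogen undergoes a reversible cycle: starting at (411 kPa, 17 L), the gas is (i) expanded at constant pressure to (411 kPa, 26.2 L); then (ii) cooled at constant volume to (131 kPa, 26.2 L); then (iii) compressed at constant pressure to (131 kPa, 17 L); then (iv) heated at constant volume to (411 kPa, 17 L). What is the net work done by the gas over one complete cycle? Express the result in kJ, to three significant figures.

W_net ≈ 2.58 kJ

Constant-volume legs do no work.
W(i) = (411)(26.2 − 17) = 3781 J; W(iii) = (131)(17 − 26.2) = -1205 J.
W_net = 3781 − 1205 = 2576 J (the clockwise enclosed area).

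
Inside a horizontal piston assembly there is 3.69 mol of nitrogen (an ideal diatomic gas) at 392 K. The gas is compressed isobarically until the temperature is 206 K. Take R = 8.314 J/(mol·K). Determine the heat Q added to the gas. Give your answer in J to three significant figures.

Q ≈ -20000 J

Isobaric: W = nRΔT = (3.69)(8.314)(-186) = -5706 J.
ΔU = nCᵥΔT with Cᵥ = 5R/2: ΔU = (3.69)(20.79)(-186) = -14266 J.
Q = ΔU + W = -14266 − 5706 = -19972 J.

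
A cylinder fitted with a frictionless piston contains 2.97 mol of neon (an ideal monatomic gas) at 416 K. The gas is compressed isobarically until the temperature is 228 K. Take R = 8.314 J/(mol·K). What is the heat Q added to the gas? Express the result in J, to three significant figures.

Q ≈ -11600 J

Isobaric: W = nRΔT = (2.97)(8.314)(-188) = -4642 J.
ΔU = nCᵥΔT with Cᵥ = 3R/2: ΔU = (2.97)(12.47)(-188) = -6963 J.
Q = ΔU + W = -6963 − 4642 = -11606 J.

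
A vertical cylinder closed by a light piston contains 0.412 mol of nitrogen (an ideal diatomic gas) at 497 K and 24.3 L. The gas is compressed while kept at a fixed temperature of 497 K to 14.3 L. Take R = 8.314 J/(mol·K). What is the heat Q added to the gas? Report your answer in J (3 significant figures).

Q ≈ -903 J

Isothermal ⇒ ΔU = 0, so Q = W = nRT ln(V₂/V₁).
Q = (0.412)(8.314)(497) ln(14.3/24.3) = 1702 × -0.5302 = -902.6 J.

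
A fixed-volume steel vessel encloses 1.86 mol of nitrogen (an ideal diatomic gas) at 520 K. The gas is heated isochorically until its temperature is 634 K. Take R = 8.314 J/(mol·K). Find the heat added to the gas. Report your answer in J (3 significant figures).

Constant volume ⇒ W = 0, so Q = ΔU = nCᵥΔT with Cᵥ = 5R/2 = 20.79 J/(mol·K).
ΔU = (1.86)(20.79)(634 − 520) = 4407 J.

Q ≈ 4410 J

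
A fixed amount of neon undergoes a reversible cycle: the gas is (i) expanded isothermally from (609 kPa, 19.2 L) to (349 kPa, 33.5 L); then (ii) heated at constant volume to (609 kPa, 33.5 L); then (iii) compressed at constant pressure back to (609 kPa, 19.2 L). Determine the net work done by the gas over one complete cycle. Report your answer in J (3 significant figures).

Leg (i): W = PᵢVᵢ ln(V_f/Vᵢ) = (11693) ln(33.5/19.2) = 6509 J.
Leg (ii): W = 0.
Leg (iii): W = PΔV = (609)(19.2 − 33.5) = -8709 J.
W_net = 6509 − 8709 = -2200 J.

W_net ≈ -2200 J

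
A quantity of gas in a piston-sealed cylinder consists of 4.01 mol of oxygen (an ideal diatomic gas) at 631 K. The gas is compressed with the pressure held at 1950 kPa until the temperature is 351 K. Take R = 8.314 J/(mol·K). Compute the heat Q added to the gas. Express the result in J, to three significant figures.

Q ≈ -32700 J

Isobaric: W = nRΔT = (4.01)(8.314)(-280) = -9335 J.
ΔU = nCᵥΔT with Cᵥ = 5R/2: ΔU = (4.01)(20.79)(-280) = -23337 J.
Q = ΔU + W = -23337 − 9335 = -32672 J.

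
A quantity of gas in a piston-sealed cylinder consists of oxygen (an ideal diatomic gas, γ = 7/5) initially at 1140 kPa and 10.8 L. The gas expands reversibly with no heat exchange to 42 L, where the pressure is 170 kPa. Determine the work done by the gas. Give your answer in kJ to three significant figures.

W ≈ 12.9 kJ

Adiabatic: W = (P₁V₁ − P₂V₂)/(γ − 1) with γ = 7/5.
P₁V₁ = 12312 J, P₂V₂ = 7140 J.
W = (12312 − 7140) / 0.4 = 12930 J.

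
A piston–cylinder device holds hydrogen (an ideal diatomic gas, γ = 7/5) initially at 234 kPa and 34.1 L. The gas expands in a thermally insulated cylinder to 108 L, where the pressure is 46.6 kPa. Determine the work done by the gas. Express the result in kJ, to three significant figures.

Adiabatic: W = (P₁V₁ − P₂V₂)/(γ − 1) with γ = 7/5.
P₁V₁ = 7979 J, P₂V₂ = 5033 J.
W = (7979 − 5033) / 0.4 = 7367 J.

W ≈ 7.37 kJ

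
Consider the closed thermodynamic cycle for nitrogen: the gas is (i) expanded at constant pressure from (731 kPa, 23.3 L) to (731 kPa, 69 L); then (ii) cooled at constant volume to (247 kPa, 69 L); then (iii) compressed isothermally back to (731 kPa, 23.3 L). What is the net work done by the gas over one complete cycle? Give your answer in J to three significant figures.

Leg (i): W = PΔV = (731)(69 − 23.3) = 33407 J.
Leg (ii): W = 0.
Leg (iii): W = PᵢVᵢ ln(V_f/Vᵢ) = (17043) ln(23.3/69) = -18503 J.
W_net = 33407 − 18503 = 14904 J.

W_net ≈ 14900 J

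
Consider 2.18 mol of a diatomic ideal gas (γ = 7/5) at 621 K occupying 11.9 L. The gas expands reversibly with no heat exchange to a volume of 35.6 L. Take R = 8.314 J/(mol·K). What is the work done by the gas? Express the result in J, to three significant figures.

Adiabatic: TV^(γ−1) = const with γ = 7/5.
T₂ = T₁ (V₁/V₂)^(γ−1) = 621 × (11.9/35.6)^0.4 = 621 × 0.6451 = 400.6 K.
W_by = nCᵥ(T₁ − T₂) = (2.18)(20.79)(621 − 400.6) = 9986 J.

W ≈ 9990 J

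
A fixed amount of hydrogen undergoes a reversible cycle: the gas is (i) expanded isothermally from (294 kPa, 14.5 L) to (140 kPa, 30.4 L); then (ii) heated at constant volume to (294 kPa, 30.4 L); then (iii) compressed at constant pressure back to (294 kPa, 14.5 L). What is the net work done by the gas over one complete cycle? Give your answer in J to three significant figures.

Leg (i): W = PᵢVᵢ ln(V_f/Vᵢ) = (4263) ln(30.4/14.5) = 3156 J.
Leg (ii): W = 0.
Leg (iii): W = PΔV = (294)(14.5 − 30.4) = -4675 J.
W_net = 3156 − 4675 = -1519 J.

W_net ≈ -1520 J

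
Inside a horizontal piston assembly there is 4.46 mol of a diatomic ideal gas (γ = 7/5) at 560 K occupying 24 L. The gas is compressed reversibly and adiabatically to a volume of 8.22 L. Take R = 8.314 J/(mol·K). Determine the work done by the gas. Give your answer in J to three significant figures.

W ≈ -27800 J

Adiabatic: TV^(γ−1) = const with γ = 7/5.
T₂ = T₁ (V₁/V₂)^(γ−1) = 560 × (24/8.22)^0.4 = 560 × 1.535 = 859.7 K.
W_by = nCᵥ(T₁ − T₂) = (4.46)(20.79)(560 − 859.7) = -27778 J.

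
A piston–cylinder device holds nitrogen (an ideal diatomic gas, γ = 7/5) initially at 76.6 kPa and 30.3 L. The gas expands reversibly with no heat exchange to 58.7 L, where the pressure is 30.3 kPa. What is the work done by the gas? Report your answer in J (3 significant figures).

W ≈ 1360 J

Adiabatic: W = (P₁V₁ − P₂V₂)/(γ − 1) with γ = 7/5.
P₁V₁ = 2321 J, P₂V₂ = 1779 J.
W = (2321 − 1779) / 0.4 = 1356 J.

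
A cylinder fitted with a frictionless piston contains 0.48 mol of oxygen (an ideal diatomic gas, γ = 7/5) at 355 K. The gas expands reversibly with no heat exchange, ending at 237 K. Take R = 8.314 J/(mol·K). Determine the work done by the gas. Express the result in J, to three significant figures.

W ≈ 1180 J

Adiabatic ⇒ Q = 0, so W_by = −ΔU = nCᵥ(T₁ − T₂).
Cᵥ = 5R/2 = 20.79 J/(mol·K).
W = (0.48)(20.79)(355 − 237) = 1177 J.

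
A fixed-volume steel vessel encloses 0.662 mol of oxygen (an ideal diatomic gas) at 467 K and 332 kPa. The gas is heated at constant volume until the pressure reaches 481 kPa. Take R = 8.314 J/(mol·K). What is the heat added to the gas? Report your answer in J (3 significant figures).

Constant volume ⇒ W = 0, so Q = ΔU = nCᵥΔT with Cᵥ = 5R/2 = 20.79 J/(mol·K).
At constant V, T₂/T₁ = P₂/P₁ ⇒ ΔT = T₁(P₂/P₁ − 1) = 467·(481/332 − 1) = 209.6 K.
ΔU = (0.662)(20.79)(209.6) = 2884 J.

Q ≈ 2880 J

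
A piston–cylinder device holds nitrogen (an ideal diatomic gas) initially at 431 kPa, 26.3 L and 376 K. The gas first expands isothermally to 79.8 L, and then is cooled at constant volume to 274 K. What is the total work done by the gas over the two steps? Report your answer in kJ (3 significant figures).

Step 1 (isothermal): W = P₁V₁ ln(V₂/V₁) = (11335) ln(79.8/26.3) = 12582 J.
Step 2 (isochoric): W = 0 (constant volume).
W_total = 12582 + 0 = 12582 J.

W_total ≈ 12.6 kJ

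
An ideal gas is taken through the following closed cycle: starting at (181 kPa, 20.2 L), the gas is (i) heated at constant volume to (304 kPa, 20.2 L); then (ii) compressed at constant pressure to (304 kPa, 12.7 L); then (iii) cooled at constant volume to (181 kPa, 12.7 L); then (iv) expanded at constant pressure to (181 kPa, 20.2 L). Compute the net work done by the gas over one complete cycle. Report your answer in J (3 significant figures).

W_net ≈ -922 J

Constant-volume legs do no work.
W(ii) = (304)(12.7 − 20.2) = -2280 J; W(iv) = (181)(20.2 − 12.7) = 1358 J.
W_net = -2280 + 1358 = -922.5 J (the counter-clockwise enclosed area).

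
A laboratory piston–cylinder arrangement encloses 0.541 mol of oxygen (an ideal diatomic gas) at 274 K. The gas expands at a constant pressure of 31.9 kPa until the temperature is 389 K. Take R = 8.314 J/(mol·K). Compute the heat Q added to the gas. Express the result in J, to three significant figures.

Isobaric: W = nRΔT = (0.541)(8.314)(115) = 517.3 J.
ΔU = nCᵥΔT with Cᵥ = 5R/2: ΔU = (0.541)(20.79)(115) = 1293 J.
Q = ΔU + W = 1293 + 517.3 = 1810 J.

Q ≈ 1810 J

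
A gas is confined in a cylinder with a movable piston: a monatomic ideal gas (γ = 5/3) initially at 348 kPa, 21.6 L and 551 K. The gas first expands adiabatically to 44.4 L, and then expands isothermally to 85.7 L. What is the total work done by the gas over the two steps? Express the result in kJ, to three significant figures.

Step 1 (adiabatic): W = (P₁V₁ − P₂V₂)/(γ−1) = (7517 − 4650)/0.667 = 4301 J.
After step 1: P = 104.7 kPa, V = 44.4 L, T = 340.8 K.
Step 2 (isothermal): W = P₁V₁ ln(V₂/V₁) = (4650) ln(85.7/44.4) = 3058 J.
W_total = 4301 + 3058 = 7358 J.

W_total ≈ 7.36 kJ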